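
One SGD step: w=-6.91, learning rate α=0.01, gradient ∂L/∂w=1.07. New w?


w_new = w - α·∇
= -6.91 - 0.01·1.07
= -6.91 - 0.0107
= -6.9207

-6.9207


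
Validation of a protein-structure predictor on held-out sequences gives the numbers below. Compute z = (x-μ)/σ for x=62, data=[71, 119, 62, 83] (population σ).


μ = 83.75, σ = 21.6723
z = (62 - 83.75)/21.6723 = -1.0036

-1.0036


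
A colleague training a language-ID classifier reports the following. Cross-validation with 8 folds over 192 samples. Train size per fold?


Fold size = 192/8 = 24
Training per fold = 192 - 24 = 168

168


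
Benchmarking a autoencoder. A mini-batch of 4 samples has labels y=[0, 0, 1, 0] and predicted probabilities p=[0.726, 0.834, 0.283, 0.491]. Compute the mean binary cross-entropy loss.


L[0] = -ln(1-0.726) = -ln(0.274) = 1.2946
L[1] = -ln(1-0.834) = -ln(0.166) = 1.7958
L[2] = -ln(0.283) = 1.2623
L[3] = -ln(1-0.491) = -ln(0.509) = 0.6753
mean = (1.2946 + 1.7958 + 1.2623 + 0.6753)/4 = 1.257

1.257


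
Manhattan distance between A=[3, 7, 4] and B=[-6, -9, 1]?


d = |3+ 6| + |7+ 9| + |4-1|
  = 9 + 16 + 3
  = 28

28


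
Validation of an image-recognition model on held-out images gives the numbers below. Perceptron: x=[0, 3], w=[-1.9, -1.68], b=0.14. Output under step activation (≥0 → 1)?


z = (0)·(-1.9) + (3)·(-1.68) + 0.14
  = -4.9
step(z) = 0 (z<0)

0


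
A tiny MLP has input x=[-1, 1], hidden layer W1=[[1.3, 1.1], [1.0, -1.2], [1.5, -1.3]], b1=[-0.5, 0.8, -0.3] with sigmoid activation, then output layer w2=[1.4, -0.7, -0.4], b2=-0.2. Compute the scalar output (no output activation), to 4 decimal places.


z1[0] = (1.3)·(-1) + (1.1)·(1) - 0.5 = -0.7
z1[1] = (1.0)·(-1) + (-1.2)·(1) + 0.8 = -1.4
z1[2] = (1.5)·(-1) + (-1.3)·(1) - 0.3 = -3.1
h = sigmoid(z1) = [0.3318, 0.1978, 0.0431]
output = (1.4)·(0.3318) + (-0.7)·(0.1978) + (-0.4)·(0.0431) - 0.2 = 0.1088

0.1088


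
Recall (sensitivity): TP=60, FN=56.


Recall = TP/(TP+FN)
= 60/(60+56)
= 60/116 = 51.72%

51.72%


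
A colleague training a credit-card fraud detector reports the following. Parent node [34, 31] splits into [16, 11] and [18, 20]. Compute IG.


Parent = [34, 31], H_parent = 0.9985
H_left = 0.9751 (n=27), H_right = 0.998 (n=38)
H_children = (27/65)·0.9751 + (38/65)·0.998 = 0.9885
IG = 0.9985 - 0.9885 = 0.01

0.01


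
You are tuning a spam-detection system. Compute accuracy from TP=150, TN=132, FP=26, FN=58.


Accuracy = (TP+TN)/(TP+TN+FP+FN)
= (150+132)/(366)
= 282/366 = 77.05%

77.05%


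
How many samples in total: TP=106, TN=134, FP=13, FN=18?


Total = TP + TN + FP + FN
= 106 + 134 + 13 + 18
= 271
(Predicted positive: 119, predicted negative: 152)

271


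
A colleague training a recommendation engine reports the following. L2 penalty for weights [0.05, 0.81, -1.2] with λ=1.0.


‖w‖₂² = (0.05)² + (0.81)² + (-1.2)²
     = 0.0025 + 0.6561 + 1.44
     = 2.0986
λ·‖w‖₂² = 1.0·2.0986 = 2.0986

2.0986


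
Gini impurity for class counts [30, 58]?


Probabilities: [30/88, 58/88] ≈ [0.3409, 0.6591]
Σpᵢ² = (900 + 3364)/88² = 4264/7744
Gini = 1 - Σpᵢ² = 1 - 4264/7744 = 0.4494

0.4494


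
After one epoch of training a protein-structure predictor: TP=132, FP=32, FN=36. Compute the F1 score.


Precision = 132/164 = 0.8049
Recall = 132/168 = 0.7857
F1 = 2·P·R/(P+R) = 2·TP/(2·TP+FP+FN) = 264/(264+32+36) = 264/332 = 0.7952

0.7952


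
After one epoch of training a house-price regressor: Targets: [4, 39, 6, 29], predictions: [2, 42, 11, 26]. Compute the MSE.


Squared errors: (4-2)²=4, (39-42)²=9, (6-11)²=25, (29-26)²=9
Sum = 47
MSE = 47/4 = 47/4

47/4


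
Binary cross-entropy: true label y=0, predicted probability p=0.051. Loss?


BCE = -[y·ln(p) + (1-y)·ln(1-p)]
= -0 - 1·ln(1-0.051)
= -ln(0.949) = 0.0523

0.0523


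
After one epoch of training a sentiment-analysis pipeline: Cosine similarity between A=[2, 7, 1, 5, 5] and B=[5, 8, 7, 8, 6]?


A·B = 2·5 + 7·8 + 1·7 + 5·8 + 5·6 = 143
‖A‖ = √104 = 10.198, ‖B‖ = √238 = 15.4272
cos = 143/(√104·√238) = 143/√24752 = 0.9089

0.9089


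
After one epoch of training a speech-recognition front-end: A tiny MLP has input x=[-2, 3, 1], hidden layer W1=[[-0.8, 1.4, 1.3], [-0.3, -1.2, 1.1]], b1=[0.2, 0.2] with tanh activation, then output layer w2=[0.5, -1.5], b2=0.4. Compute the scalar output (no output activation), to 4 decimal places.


z1[0] = (-0.8)·(-2) + (1.4)·(3) + (1.3)·(1) + 0.2 = 7.3
z1[1] = (-0.3)·(-2) + (-1.2)·(3) + (1.1)·(1) + 0.2 = -1.7
h = tanh(z1) = [1.0, -0.9354]
output = (0.5)·(1.0) + (-1.5)·(-0.9354) + 0.4 = 2.3031

2.3031


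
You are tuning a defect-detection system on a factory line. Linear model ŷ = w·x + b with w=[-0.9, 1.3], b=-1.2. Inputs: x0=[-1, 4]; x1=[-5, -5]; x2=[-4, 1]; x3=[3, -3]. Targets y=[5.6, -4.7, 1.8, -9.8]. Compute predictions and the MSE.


ŷ0 = (-0.9)·(-1) + (1.3)·(4) - 1.2 = 4.9
ŷ1 = (-0.9)·(-5) + (1.3)·(-5) - 1.2 = -3.2
ŷ2 = (-0.9)·(-4) + (1.3)·(1) - 1.2 = 3.7
ŷ3 = (-0.9)·(3) + (1.3)·(-3) - 1.2 = -7.8
errors² = [0.49, 2.25, 3.61, 4.0]
MSE = 10.3500/4 = 2.5875

2.5875


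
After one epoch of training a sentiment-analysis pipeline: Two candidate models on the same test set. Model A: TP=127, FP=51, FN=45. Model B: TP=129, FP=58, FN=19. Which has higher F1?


Model A: P=127/178=0.7135, R=127/172=0.7384, F1=2PR/(P+R)=2TP/(2TP+FP+FN)=254/350=0.7257
Model B: P=129/187=0.6898, R=129/148=0.8716, F1=2PR/(P+R)=2TP/(2TP+FP+FN)=258/335=0.7701
0.7257 < 0.7701 → Model B

Model B


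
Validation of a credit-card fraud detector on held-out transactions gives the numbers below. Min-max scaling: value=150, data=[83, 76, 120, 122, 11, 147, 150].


min=11, max=150
(150-11)/(150-11) = 139/139 = 1.0

1.0


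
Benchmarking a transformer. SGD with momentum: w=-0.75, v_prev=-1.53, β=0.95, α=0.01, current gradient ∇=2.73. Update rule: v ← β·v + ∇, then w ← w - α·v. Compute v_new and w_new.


v_new = 0.95·-1.53 + 2.73 = -1.4535 + 2.73 = 1.2765
w_new = -0.75 - 0.01·1.2765 = -0.75 - 0.012765 = -0.762765

v_new=1.2765, w_new=-0.762765


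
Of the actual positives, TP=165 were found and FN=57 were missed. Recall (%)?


Recall = TP/(TP+FN)
= 165/(165+57)
= 165/222 = 74.32%

74.32%


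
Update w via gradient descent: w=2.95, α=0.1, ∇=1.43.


w_new = w - α·∇
= 2.95 - 0.1·1.43
= 2.95 - 0.143
= 2.807

2.807


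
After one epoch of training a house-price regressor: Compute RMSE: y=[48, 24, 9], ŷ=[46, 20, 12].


MSE = 29/3 = 9.6667
RMSE = √(29/3) = 3.1091

3.1091


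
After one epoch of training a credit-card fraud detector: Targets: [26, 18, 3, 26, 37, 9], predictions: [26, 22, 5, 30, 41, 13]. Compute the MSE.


Squared errors: (26-26)²=0, (18-22)²=16, (3-5)²=4, (26-30)²=16, (37-41)²=16, (9-13)²=16
Sum = 68
MSE = 68/6 = 34/3

34/3


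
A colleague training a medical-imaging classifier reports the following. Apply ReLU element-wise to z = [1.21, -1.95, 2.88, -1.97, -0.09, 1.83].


ReLU(1.21) = max(0, 1.21) = 1.21
ReLU(-1.95) = max(0, -1.95) = 0.0
ReLU(2.88) = max(0, 2.88) = 2.88
ReLU(-1.97) = max(0, -1.97) = 0.0
ReLU(-0.09) = max(0, -0.09) = 0.0
ReLU(1.83) = max(0, 1.83) = 1.83
result = [1.21, 0.0, 2.88, 0.0, 0.0, 1.83]

[1.21, 0.0, 2.88, 0.0, 0.0, 1.83]


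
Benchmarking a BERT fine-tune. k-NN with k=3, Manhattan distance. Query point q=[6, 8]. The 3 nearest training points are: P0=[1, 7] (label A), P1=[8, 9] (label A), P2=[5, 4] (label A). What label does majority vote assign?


d(q,P0) = 6  (label A)
d(q,P1) = 3  (label A)
d(q,P2) = 5  (label A)
Votes: A=3, B=0
Majority → A

A


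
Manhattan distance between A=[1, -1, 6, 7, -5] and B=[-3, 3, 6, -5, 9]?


d = |1+ 3| + |-1-3| + |6-6| + |7+ 5| + |-5-9|
  = 4 + 4 + 0 + 12 + 14
  = 34

34


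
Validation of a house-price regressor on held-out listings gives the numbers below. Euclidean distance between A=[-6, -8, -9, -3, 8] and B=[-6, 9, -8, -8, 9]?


d = √((-6+ 6)² + (-8-9)² + (-9+ 8)² + (-3+ 8)² + (8-9)²)
  = √(0 + 289 + 1 + 25 + 1)
  = √316 = 17.7764

17.7764


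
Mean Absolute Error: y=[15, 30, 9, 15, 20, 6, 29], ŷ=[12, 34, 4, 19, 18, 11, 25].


Absolute errors: |15-12|=3, |30-34|=4, |9-4|=5, |15-19|=4, |20-18|=2, |6-11|=5, |29-25|=4
Sum = 27
MAE = 27/7 = 27/7

27/7


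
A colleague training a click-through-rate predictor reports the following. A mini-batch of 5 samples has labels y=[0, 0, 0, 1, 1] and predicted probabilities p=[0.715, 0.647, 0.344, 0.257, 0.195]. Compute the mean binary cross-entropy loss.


L[0] = -ln(1-0.715) = -ln(0.285) = 1.2553
L[1] = -ln(1-0.647) = -ln(0.353) = 1.0413
L[2] = -ln(1-0.344) = -ln(0.656) = 0.4216
L[3] = -ln(0.257) = 1.3587
L[4] = -ln(0.195) = 1.6348
mean = (1.2553 + 1.0413 + 0.4216 + 1.3587 + 1.6348)/5 = 1.1423

1.1423


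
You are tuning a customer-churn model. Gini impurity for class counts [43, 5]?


Probabilities: [43/48, 5/48] ≈ [0.8958, 0.1042]
Σpᵢ² = (1849 + 25)/48² = 1874/2304
Gini = 1 - Σpᵢ² = 1 - 1874/2304 = 0.1866

0.1866


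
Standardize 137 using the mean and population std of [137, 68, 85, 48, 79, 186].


μ = 100.5, σ = 46.8286
z = (137 - 100.5)/46.8286 = 0.7794

0.7794


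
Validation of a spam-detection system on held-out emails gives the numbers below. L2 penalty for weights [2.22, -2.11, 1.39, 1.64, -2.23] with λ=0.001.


‖w‖₂² = (2.22)² + (-2.11)² + (1.39)² + (1.64)² + (-2.23)²
     = 4.9284 + 4.4521 + 1.9321 + 2.6896 + 4.9729
     = 18.9751
λ·‖w‖₂² = 0.001·18.9751 = 0.018975

0.018975


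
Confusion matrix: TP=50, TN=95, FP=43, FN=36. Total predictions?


Total = TP + TN + FP + FN
= 50 + 95 + 43 + 36
= 224
(Predicted positive: 93, predicted negative: 131)

224


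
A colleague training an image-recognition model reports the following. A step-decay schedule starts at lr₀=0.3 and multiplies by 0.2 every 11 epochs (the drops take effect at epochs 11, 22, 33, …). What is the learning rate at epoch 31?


n_drops = ⌊31/11⌋ = 2
lr = 0.3·0.2^2 = 0.3·0.04 = 0.012

0.012


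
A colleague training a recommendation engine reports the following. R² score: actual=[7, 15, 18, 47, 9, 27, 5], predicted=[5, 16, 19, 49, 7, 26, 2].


ȳ = 18.2857
SS_res = Σ(y-ŷ)² = 24
SS_tot = Σ(y-ȳ)² = 1301.43
R² = 1 - SS_res/SS_tot = 1 - 0.0184 = 0.9816

0.9816


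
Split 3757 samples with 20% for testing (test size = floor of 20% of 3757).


Test = ⌊3757·20/100⌋ = 751
Train = 3757 - 751 = 3006

Train: 3006, Test: 751


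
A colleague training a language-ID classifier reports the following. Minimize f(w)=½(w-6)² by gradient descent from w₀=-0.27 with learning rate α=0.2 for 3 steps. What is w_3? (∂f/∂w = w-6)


step 1: grad = -0.27-6 = -6.27; w = -0.27 - 0.2·(-6.27) = 0.984
step 2: grad = 0.984-6 = -5.016; w = 0.984 - 0.2·(-5.016) = 1.9872
step 3: grad = 1.9872-6 = -4.0128; w = 1.9872 - 0.2·(-4.0128) = 2.78976

2.78976


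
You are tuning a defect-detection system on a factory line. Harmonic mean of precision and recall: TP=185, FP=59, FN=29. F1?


Precision = 185/244 = 0.7582
Recall = 185/214 = 0.8645
F1 = 2·P·R/(P+R) = 2·TP/(2·TP+FP+FN) = 370/(370+59+29) = 370/458 = 0.8079

0.8079


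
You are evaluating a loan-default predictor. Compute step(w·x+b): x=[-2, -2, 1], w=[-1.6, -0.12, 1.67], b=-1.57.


z = (-2)·(-1.6) + (-2)·(-0.12) + (1)·(1.67) - 1.57
  = 3.54
step(z) = 1 (z≥0)

1


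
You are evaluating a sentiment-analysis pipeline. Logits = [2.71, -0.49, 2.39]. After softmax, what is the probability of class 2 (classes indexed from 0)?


Exponentials: e^2.71=15.0293, e^-0.49=0.6126, e^2.39=10.9135
Sum = 26.5554
Softmax = [0.566, 0.0231, 0.411]
p[2] = 10.9135/26.5554 = 0.411

0.411


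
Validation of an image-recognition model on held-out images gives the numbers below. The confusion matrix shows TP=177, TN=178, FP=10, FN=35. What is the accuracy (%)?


Accuracy = (TP+TN)/(TP+TN+FP+FN)
= (177+178)/(400)
= 355/400 = 88.75%

88.75%


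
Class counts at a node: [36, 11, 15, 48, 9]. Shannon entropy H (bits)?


Probabilities: [36/119, 11/119, 15/119, 48/119, 9/119] ≈ [0.3025, 0.0924, 0.1261, 0.4034, 0.0756]
H = -((36/119)·log₂(36/119) + (11/119)·log₂(11/119) + (15/119)·log₂(15/119) + (48/119)·log₂(48/119) + (9/119)·log₂(9/119))
  = 2.0261 bits

2.0261 bits


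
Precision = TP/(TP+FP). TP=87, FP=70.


Precision = TP/(TP+FP)
= 87/(87+70)
= 87/157 = 55.41%

55.41%


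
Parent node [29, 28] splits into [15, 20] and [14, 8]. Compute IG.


Parent = [29, 28], H_parent = 0.9998
H_left = 0.9852 (n=35), H_right = 0.9457 (n=22)
H_children = (35/57)·0.9852 + (22/57)·0.9457 = 0.97
IG = 0.9998 - 0.97 = 0.0298

0.0298


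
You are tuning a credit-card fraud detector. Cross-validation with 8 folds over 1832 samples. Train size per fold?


Fold size = 1832/8 = 229
Training per fold = 1832 - 229 = 1603

1603


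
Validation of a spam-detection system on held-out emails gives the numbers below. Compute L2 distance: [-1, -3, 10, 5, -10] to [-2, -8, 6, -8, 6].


d = √((-1+ 2)² + (-3+ 8)² + (10-6)² + (5+ 8)² + (-10-6)²)
  = √(1 + 25 + 16 + 169 + 256)
  = √467 = 21.6102

21.6102


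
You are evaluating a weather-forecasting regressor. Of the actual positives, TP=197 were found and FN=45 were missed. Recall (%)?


Recall = TP/(TP+FN)
= 197/(197+45)
= 197/242 = 81.4%

81.4%


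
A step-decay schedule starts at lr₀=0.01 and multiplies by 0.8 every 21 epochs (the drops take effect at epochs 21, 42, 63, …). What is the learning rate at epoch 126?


n_drops = ⌊126/21⌋ = 6
lr = 0.01·0.8^6 = 0.01·0.262144 = 0.00262144

0.00262144


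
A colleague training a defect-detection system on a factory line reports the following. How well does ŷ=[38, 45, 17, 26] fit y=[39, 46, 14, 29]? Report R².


ȳ = 32
SS_res = Σ(y-ŷ)² = 20
SS_tot = Σ(y-ȳ)² = 578
R² = 1 - SS_res/SS_tot = 1 - 0.0346 = 0.9654

0.9654


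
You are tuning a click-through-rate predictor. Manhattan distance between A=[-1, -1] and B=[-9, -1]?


d = |-1+ 9| + |-1+ 1|
  = 8 + 0
  = 8

8


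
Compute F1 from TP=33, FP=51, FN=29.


Precision = 33/84 = 0.3929
Recall = 33/62 = 0.5323
F1 = 2·P·R/(P+R) = 2·TP/(2·TP+FP+FN) = 66/(66+51+29) = 66/146 = 0.4521

0.4521


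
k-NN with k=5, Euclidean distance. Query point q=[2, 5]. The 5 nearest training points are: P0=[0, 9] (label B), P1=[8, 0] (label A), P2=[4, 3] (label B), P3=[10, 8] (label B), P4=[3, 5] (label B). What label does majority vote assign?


d(q,P0) = 4.4721  (label B)
d(q,P1) = 7.8102  (label A)
d(q,P2) = 2.8284  (label B)
d(q,P3) = 8.544  (label B)
d(q,P4) = 1.0  (label B)
Votes: A=1, B=4
Majority → B

B


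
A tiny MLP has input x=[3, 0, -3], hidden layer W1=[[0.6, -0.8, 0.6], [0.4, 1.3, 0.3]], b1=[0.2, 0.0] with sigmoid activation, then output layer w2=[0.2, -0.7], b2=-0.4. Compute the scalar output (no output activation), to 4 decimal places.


z1[0] = (0.6)·(3) + (-0.8)·(0) + (0.6)·(-3) + 0.2 = 0.2
z1[1] = (0.4)·(3) + (1.3)·(0) + (0.3)·(-3) + 0.0 = 0.3
h = sigmoid(z1) = [0.5498, 0.5744]
output = (0.2)·(0.5498) + (-0.7)·(0.5744) - 0.4 = -0.6921

-0.6921


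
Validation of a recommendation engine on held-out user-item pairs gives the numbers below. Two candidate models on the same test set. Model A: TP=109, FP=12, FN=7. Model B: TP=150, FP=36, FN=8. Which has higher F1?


Model A: P=109/121=0.9008, R=109/116=0.9397, F1=2PR/(P+R)=2TP/(2TP+FP+FN)=218/237=0.9198
Model B: P=150/186=0.8065, R=150/158=0.9494, F1=2PR/(P+R)=2TP/(2TP+FP+FN)=300/344=0.8721
0.9198 > 0.8721 → Model A

Model A


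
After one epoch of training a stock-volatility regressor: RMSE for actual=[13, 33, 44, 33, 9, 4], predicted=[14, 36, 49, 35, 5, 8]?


MSE = 71/6 = 11.8333
RMSE = √(71/6) = 3.44

3.44


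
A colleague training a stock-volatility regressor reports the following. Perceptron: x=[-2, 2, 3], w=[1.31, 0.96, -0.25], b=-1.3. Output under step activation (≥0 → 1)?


z = (-2)·(1.31) + (2)·(0.96) + (3)·(-0.25) - 1.3
  = -2.75
step(z) = 0 (z<0)

0


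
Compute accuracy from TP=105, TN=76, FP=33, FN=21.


Accuracy = (TP+TN)/(TP+TN+FP+FN)
= (105+76)/(235)
= 181/235 = 77.02%

77.02%


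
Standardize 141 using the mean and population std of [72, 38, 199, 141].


μ = 112.5, σ = 62.2194
z = (141 - 112.5)/62.2194 = 0.4581

0.4581


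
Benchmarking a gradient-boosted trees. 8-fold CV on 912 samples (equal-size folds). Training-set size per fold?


Fold size = 912/8 = 114
Training per fold = 912 - 114 = 798

798


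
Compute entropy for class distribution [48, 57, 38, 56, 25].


Probabilities: [48/224, 57/224, 38/224, 56/224, 25/224] ≈ [0.2143, 0.2545, 0.1696, 0.25, 0.1116]
H = -((48/224)·log₂(48/224) + (57/224)·log₂(57/224) + (38/224)·log₂(38/224) + (56/224)·log₂(56/224) + (25/224)·log₂(25/224))
  = 2.2659 bits

2.2659 bits


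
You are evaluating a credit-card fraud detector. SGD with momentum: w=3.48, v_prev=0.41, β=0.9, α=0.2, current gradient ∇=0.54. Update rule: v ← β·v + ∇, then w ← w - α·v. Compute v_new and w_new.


v_new = 0.9·0.41 + 0.54 = 0.369 + 0.54 = 0.909
w_new = 3.48 - 0.2·0.909 = 3.48 - 0.1818 = 3.2982

v_new=0.909, w_new=3.2982


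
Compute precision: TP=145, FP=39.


Precision = TP/(TP+FP)
= 145/(145+39)
= 145/184 = 78.8%

78.8%


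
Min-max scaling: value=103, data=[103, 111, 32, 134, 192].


min=32, max=192
(103-32)/(192-32) = 71/160 = 0.4437

0.4437


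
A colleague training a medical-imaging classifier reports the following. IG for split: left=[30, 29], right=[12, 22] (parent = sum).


Parent = [42, 51], H_parent = 0.9932
H_left = 0.9998 (n=59), H_right = 0.9367 (n=34)
H_children = (59/93)·0.9998 + (34/93)·0.9367 = 0.9767
IG = 0.9932 - 0.9767 = 0.0165

0.0165


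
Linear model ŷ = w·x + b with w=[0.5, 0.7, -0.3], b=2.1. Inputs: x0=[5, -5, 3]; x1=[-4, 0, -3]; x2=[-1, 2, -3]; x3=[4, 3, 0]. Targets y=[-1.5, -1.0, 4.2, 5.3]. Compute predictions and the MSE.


ŷ0 = (0.5)·(5) + (0.7)·(-5) + (-0.3)·(3) + 2.1 = 0.2
ŷ1 = (0.5)·(-4) + (0.7)·(0) + (-0.3)·(-3) + 2.1 = 1.0
ŷ2 = (0.5)·(-1) + (0.7)·(2) + (-0.3)·(-3) + 2.1 = 3.9
ŷ3 = (0.5)·(4) + (0.7)·(3) + (-0.3)·(0) + 2.1 = 6.2
errors² = [2.89, 4.0, 0.09, 0.81]
MSE = 7.7900/4 = 1.9475

1.9475


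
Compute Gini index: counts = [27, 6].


Probabilities: [27/33, 6/33] ≈ [0.8182, 0.1818]
Σpᵢ² = (729 + 36)/33² = 765/1089
Gini = 1 - Σpᵢ² = 1 - 765/1089 = 0.2975

0.2975


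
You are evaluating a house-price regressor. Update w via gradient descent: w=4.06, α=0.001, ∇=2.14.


w_new = w - α·∇
= 4.06 - 0.001·2.14
= 4.06 - 0.00214
= 4.05786

4.05786


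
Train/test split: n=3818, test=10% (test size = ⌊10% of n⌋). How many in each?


Test = ⌊3818·10/100⌋ = 381
Train = 3818 - 381 = 3437

Train: 3437, Test: 381


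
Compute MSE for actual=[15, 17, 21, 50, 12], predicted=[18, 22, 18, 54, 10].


Squared errors: (15-18)²=9, (17-22)²=25, (21-18)²=9, (50-54)²=16, (12-10)²=4
Sum = 63
MSE = 63/5 = 63/5

63/5


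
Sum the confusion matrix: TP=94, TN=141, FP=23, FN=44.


Total = TP + TN + FP + FN
= 94 + 141 + 23 + 44
= 302
(Predicted positive: 117, predicted negative: 185)

302


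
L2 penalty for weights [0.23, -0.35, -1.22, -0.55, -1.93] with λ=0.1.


‖w‖₂² = (0.23)² + (-0.35)² + (-1.22)² + (-0.55)² + (-1.93)²
     = 0.0529 + 0.1225 + 1.4884 + 0.3025 + 3.7249
     = 5.6912
λ·‖w‖₂² = 0.1·5.6912 = 0.56912

0.56912


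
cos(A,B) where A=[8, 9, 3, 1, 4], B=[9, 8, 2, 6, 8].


A·B = 8·9 + 9·8 + 3·2 + 1·6 + 4·8 = 188
‖A‖ = √171 = 13.0767, ‖B‖ = √249 = 15.7797
cos = 188/(√171·√249) = 188/√42579 = 0.9111

0.9111


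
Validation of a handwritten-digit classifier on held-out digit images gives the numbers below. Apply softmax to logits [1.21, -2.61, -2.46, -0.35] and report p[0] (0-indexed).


Exponentials: e^1.21=3.3535, e^-2.61=0.0735, e^-2.46=0.0854, e^-0.35=0.7047
Sum = 4.2171
Softmax = [0.7952, 0.0174, 0.0203, 0.1671]
p[0] = 3.3535/4.2171 = 0.7952

0.7952


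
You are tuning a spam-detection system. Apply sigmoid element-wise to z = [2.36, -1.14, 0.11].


σ(2.36) = 1/(1+e^-2.36) = 0.9137
σ(-1.14) = 1/(1+e^1.14) = 0.2423
σ(0.11) = 1/(1+e^-0.11) = 0.5275
result = [0.9137, 0.2423, 0.5275]

[0.9137, 0.2423, 0.5275]


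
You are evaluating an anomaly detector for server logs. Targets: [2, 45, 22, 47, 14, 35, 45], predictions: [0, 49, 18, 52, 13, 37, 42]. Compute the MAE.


Absolute errors: |2-0|=2, |45-49|=4, |22-18|=4, |47-52|=5, |14-13|=1, |35-37|=2, |45-42|=3
Sum = 21
MAE = 21/7 = 3

3


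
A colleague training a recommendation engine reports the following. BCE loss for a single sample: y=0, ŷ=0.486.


BCE = -[y·ln(p) + (1-y)·ln(1-p)]
= -0 - 1·ln(1-0.486)
= -ln(0.514) = 0.6655

0.6655


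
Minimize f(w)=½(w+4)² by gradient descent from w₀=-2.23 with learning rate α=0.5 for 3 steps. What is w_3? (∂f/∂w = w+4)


step 1: grad = -2.23+4 = 1.77; w = -2.23 - 0.5·(1.77) = -3.115
step 2: grad = -3.115+4 = 0.885; w = -3.115 - 0.5·(0.885) = -3.5575
step 3: grad = -3.5575+4 = 0.4425; w = -3.5575 - 0.5·(0.4425) = -3.77875

-3.77875


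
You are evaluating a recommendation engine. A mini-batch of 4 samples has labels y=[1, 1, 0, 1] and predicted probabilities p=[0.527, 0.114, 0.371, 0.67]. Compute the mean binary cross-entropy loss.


L[0] = -ln(0.527) = 0.6406
L[1] = -ln(0.114) = 2.1716
L[2] = -ln(1-0.371) = -ln(0.629) = 0.4636
L[3] = -ln(0.67) = 0.4005
mean = (0.6406 + 2.1716 + 0.4636 + 0.4005)/4 = 0.9191

0.9191


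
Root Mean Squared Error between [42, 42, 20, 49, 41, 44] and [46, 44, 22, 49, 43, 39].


MSE = 53/6 = 8.8333
RMSE = √(53/6) = 2.9721

2.9721


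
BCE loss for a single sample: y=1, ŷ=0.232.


BCE = -[y·ln(p) + (1-y)·ln(1-p)]
= -1·ln(0.232) - 0
= -ln(0.232) = 1.461

1.461


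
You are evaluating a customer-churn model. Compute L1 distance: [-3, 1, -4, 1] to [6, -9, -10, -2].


d = |-3-6| + |1+ 9| + |-4+ 10| + |1+ 2|
  = 9 + 10 + 6 + 3
  = 28

28


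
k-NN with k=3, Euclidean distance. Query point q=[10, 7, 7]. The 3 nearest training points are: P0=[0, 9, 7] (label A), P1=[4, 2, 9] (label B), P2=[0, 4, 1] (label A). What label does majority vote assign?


d(q,P0) = 10.198  (label A)
d(q,P1) = 8.0623  (label B)
d(q,P2) = 12.0416  (label A)
Votes: A=2, B=1
Majority → A

A


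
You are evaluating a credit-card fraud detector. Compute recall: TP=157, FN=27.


Recall = TP/(TP+FN)
= 157/(157+27)
= 157/184 = 85.33%

85.33%


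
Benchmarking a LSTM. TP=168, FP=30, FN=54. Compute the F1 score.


Precision = 168/198 = 0.8485
Recall = 168/222 = 0.7568
F1 = 2·P·R/(P+R) = 2·TP/(2·TP+FP+FN) = 336/(336+30+54) = 336/420 = 0.8

0.8


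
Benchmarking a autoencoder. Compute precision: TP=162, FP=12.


Precision = TP/(TP+FP)
= 162/(162+12)
= 162/174 = 93.1%

93.1%


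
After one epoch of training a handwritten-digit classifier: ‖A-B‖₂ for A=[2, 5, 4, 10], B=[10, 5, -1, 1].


d = √((2-10)² + (5-5)² + (4+ 1)² + (10-1)²)
  = √(64 + 0 + 25 + 81)
  = √170 = 13.0384

13.0384


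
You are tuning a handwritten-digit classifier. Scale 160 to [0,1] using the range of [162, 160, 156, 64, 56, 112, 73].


min=56, max=162
(160-56)/(162-56) = 104/106 = 0.9811

0.9811


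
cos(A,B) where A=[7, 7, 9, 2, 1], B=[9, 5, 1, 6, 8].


A·B = 7·9 + 7·5 + 9·1 + 2·6 + 1·8 = 127
‖A‖ = √184 = 13.5647, ‖B‖ = √207 = 14.3875
cos = 127/(√184·√207) = 127/√38088 = 0.6507

0.6507


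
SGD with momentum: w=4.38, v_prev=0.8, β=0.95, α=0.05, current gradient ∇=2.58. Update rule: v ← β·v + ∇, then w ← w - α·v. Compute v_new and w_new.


v_new = 0.95·0.8 + 2.58 = 0.76 + 2.58 = 3.34
w_new = 4.38 - 0.05·3.34 = 4.38 - 0.167 = 4.213

v_new=3.34, w_new=4.213


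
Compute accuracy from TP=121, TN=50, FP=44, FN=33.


Accuracy = (TP+TN)/(TP+TN+FP+FN)
= (121+50)/(248)
= 171/248 = 68.95%

68.95%


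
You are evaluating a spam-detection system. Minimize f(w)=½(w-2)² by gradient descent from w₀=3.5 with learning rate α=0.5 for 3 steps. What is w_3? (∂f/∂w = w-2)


step 1: grad = 3.5-2 = 1.5; w = 3.5 - 0.5·(1.5) = 2.75
step 2: grad = 2.75-2 = 0.75; w = 2.75 - 0.5·(0.75) = 2.375
step 3: grad = 2.375-2 = 0.375; w = 2.375 - 0.5·(0.375) = 2.1875

2.1875


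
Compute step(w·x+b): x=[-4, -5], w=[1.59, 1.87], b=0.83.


z = (-4)·(1.59) + (-5)·(1.87) + 0.83
  = -14.88
step(z) = 0 (z<0)

0


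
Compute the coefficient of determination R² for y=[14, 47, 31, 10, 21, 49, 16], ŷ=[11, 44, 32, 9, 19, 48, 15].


ȳ = 26.8571
SS_res = Σ(y-ŷ)² = 26
SS_tot = Σ(y-ȳ)² = 1514.86
R² = 1 - SS_res/SS_tot = 1 - 0.0172 = 0.9828

0.9828


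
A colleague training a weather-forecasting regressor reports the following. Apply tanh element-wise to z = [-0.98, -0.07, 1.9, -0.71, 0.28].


tanh(-0.98) = -0.7531
tanh(-0.07) = -0.0699
tanh(1.9) = 0.9562
tanh(-0.71) = -0.6107
tanh(0.28) = 0.2729
result = [-0.7531, -0.0699, 0.9562, -0.6107, 0.2729]

[-0.7531, -0.0699, 0.9562, -0.6107, 0.2729]


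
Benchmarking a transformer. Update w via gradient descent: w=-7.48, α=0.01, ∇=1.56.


w_new = w - α·∇
= -7.48 - 0.01·1.56
= -7.48 - 0.0156
= -7.4956

-7.4956


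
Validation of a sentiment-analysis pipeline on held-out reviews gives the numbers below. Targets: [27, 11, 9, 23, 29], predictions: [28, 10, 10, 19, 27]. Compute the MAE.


Absolute errors: |27-28|=1, |11-10|=1, |9-10|=1, |23-19|=4, |29-27|=2
Sum = 9
MAE = 9/5 = 9/5

9/5


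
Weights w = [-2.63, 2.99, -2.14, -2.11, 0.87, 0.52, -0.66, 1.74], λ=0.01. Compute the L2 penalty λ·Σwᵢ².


‖w‖₂² = (-2.63)² + (2.99)² + (-2.14)² + (-2.11)² + (0.87)² + (0.52)² + (-0.66)² + (1.74)²
     = 6.9169 + 8.9401 + 4.5796 + 4.4521 + 0.7569 + 0.2704 + 0.4356 + 3.0276
     = 29.3792
λ·‖w‖₂² = 0.01·29.3792 = 0.293792

0.293792


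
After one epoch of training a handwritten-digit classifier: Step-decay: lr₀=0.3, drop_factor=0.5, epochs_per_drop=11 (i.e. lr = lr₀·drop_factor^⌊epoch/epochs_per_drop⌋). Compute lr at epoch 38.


n_drops = ⌊38/11⌋ = 3
lr = 0.3·0.5^3 = 0.3·0.125 = 0.0375

0.0375


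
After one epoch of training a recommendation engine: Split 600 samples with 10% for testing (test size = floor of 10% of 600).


Test = ⌊600·10/100⌋ = 60
Train = 600 - 60 = 540

Train: 540, Test: 60


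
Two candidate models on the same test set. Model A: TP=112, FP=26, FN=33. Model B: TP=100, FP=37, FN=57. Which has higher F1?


Model A: P=112/138=0.8116, R=112/145=0.7724, F1=2PR/(P+R)=2TP/(2TP+FP+FN)=224/283=0.7915
Model B: P=100/137=0.7299, R=100/157=0.6369, F1=2PR/(P+R)=2TP/(2TP+FP+FN)=200/294=0.6803
0.7915 > 0.6803 → Model A

Model A


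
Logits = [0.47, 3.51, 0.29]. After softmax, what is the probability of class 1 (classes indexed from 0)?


Exponentials: e^0.47=1.6, e^3.51=33.4483, e^0.29=1.3364
Sum = 36.3847
Softmax = [0.044, 0.9193, 0.0367]
p[1] = 33.4483/36.3847 = 0.9193

0.9193


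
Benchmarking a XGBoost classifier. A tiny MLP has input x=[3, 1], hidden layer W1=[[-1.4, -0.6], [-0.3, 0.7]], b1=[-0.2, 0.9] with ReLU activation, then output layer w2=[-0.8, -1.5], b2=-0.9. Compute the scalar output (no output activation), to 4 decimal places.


z1[0] = (-1.4)·(3) + (-0.6)·(1) - 0.2 = -5.0
z1[1] = (-0.3)·(3) + (0.7)·(1) + 0.9 = 0.7
h = ReLU(z1) = [0.0, 0.7]
output = (-0.8)·(0.0) + (-1.5)·(0.7) - 0.9 = -1.95

-1.95


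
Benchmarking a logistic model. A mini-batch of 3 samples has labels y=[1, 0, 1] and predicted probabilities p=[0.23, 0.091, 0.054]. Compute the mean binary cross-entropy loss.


L[0] = -ln(0.23) = 1.4697
L[1] = -ln(1-0.091) = -ln(0.909) = 0.0954
L[2] = -ln(0.054) = 2.9188
mean = (1.4697 + 0.0954 + 2.9188)/3 = 1.4946

1.4946


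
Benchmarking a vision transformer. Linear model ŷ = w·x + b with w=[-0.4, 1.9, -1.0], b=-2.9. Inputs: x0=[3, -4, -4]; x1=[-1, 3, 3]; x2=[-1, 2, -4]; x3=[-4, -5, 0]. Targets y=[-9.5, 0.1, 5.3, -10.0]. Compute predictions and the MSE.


ŷ0 = (-0.4)·(3) + (1.9)·(-4) + (-1.0)·(-4) - 2.9 = -7.7
ŷ1 = (-0.4)·(-1) + (1.9)·(3) + (-1.0)·(3) - 2.9 = 0.2
ŷ2 = (-0.4)·(-1) + (1.9)·(2) + (-1.0)·(-4) - 2.9 = 5.3
ŷ3 = (-0.4)·(-4) + (1.9)·(-5) + (-1.0)·(0) - 2.9 = -10.8
errors² = [3.24, 0.01, 0.0, 0.64]
MSE = 3.8900/4 = 0.9725

0.9725


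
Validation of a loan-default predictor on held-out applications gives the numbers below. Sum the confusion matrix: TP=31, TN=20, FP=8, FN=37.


Total = TP + TN + FP + FN
= 31 + 20 + 8 + 37
= 96
(Predicted positive: 39, predicted negative: 57)

96


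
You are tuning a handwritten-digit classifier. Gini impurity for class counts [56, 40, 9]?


Probabilities: [56/105, 40/105, 9/105] ≈ [0.5333, 0.381, 0.0857]
Σpᵢ² = (3136 + 1600 + 81)/105² = 4817/11025
Gini = 1 - Σpᵢ² = 1 - 4817/11025 = 0.5631

0.5631


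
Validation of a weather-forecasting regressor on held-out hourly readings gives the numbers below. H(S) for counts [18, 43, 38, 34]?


Probabilities: [18/133, 43/133, 38/133, 34/133] ≈ [0.1353, 0.3233, 0.2857, 0.2556]
H = -((18/133)·log₂(18/133) + (43/133)·log₂(43/133) + (38/133)·log₂(38/133) + (34/133)·log₂(34/133))
  = 1.9366 bits

1.9366 bits


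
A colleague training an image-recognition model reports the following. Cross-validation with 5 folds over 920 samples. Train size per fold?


Fold size = 920/5 = 184
Training per fold = 920 - 184 = 736

736


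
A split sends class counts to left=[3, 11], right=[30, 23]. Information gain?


Parent = [33, 34], H_parent = 0.9998
H_left = 0.7496 (n=14), H_right = 0.9874 (n=53)
H_children = (14/67)·0.7496 + (53/67)·0.9874 = 0.9377
IG = 0.9998 - 0.9377 = 0.0621

0.0621


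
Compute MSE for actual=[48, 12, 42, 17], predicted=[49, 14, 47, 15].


Squared errors: (48-49)²=1, (12-14)²=4, (42-47)²=25, (17-15)²=4
Sum = 34
MSE = 34/4 = 17/2

17/2


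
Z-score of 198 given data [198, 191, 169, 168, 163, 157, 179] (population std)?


μ = 175, σ = 13.9079
z = (198 - 175)/13.9079 = 1.6537

1.6537


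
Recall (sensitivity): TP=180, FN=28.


Recall = TP/(TP+FN)
= 180/(180+28)
= 180/208 = 86.54%

86.54%


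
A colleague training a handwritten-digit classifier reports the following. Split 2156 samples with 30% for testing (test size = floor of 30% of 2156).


Test = ⌊2156·30/100⌋ = 646
Train = 2156 - 646 = 1510

Train: 1510, Test: 646


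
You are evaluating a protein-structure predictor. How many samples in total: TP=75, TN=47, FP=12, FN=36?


Total = TP + TN + FP + FN
= 75 + 47 + 12 + 36
= 170
(Predicted positive: 87, predicted negative: 83)

170


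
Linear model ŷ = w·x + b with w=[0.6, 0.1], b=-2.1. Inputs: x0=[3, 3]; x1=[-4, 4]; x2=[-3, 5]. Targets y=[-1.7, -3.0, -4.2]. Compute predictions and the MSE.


ŷ0 = (0.6)·(3) + (0.1)·(3) - 2.1 = -0.0
ŷ1 = (0.6)·(-4) + (0.1)·(4) - 2.1 = -4.1
ŷ2 = (0.6)·(-3) + (0.1)·(5) - 2.1 = -3.4
errors² = [2.89, 1.21, 0.64]
MSE = 4.7400/3 = 1.58

1.58


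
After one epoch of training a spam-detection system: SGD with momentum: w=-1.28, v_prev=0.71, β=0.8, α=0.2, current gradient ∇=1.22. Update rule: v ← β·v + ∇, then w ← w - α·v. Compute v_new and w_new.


v_new = 0.8·0.71 + 1.22 = 0.568 + 1.22 = 1.788
w_new = -1.28 - 0.2·1.788 = -1.28 - 0.3576 = -1.6376

v_new=1.788, w_new=-1.6376


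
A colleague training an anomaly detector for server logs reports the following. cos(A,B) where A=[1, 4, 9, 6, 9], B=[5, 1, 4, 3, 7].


A·B = 1·5 + 4·1 + 9·4 + 6·3 + 9·7 = 126
‖A‖ = √215 = 14.6629, ‖B‖ = √100 = 10
cos = 126/(√215·√100) = 126/√21500 = 0.8593

0.8593


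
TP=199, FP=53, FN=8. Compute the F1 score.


Precision = 199/252 = 0.7897
Recall = 199/207 = 0.9614
F1 = 2·P·R/(P+R) = 2·TP/(2·TP+FP+FN) = 398/(398+53+8) = 398/459 = 0.8671

0.8671


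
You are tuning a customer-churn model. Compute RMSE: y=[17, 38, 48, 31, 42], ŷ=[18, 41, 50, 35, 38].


MSE = 46/5 = 9.2
RMSE = √(46/5) = 3.0332

3.0332


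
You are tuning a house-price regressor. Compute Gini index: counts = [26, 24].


Probabilities: [26/50, 24/50] ≈ [0.52, 0.48]
Σpᵢ² = (676 + 576)/50² = 1252/2500
Gini = 1 - Σpᵢ² = 1 - 1252/2500 = 0.4992

0.4992


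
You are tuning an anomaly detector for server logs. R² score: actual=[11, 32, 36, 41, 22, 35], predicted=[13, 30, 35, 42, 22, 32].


ȳ = 29.5
SS_res = Σ(y-ŷ)² = 19
SS_tot = Σ(y-ȳ)² = 609.5
R² = 1 - SS_res/SS_tot = 1 - 0.0312 = 0.9688

0.9688


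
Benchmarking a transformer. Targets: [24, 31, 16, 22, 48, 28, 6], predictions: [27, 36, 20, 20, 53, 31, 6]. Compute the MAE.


Absolute errors: |24-27|=3, |31-36|=5, |16-20|=4, |22-20|=2, |48-53|=5, |28-31|=3, |6-6|=0
Sum = 22
MAE = 22/7 = 22/7

22/7


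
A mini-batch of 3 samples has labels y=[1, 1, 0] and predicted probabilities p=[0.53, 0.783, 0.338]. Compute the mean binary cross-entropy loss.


L[0] = -ln(0.53) = 0.6349
L[1] = -ln(0.783) = 0.2446
L[2] = -ln(1-0.338) = -ln(0.662) = 0.4125
mean = (0.6349 + 0.2446 + 0.4125)/3 = 0.4307

0.4307


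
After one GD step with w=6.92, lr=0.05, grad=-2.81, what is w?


w_new = w - α·∇
= 6.92 - 0.05·-2.81
= 6.92 + 0.1405
= 7.0605

7.0605


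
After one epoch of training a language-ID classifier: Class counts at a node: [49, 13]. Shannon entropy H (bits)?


Probabilities: [49/62, 13/62] ≈ [0.7903, 0.2097]
H = -((49/62)·log₂(49/62) + (13/62)·log₂(13/62))
  = 0.7409 bits

0.7409 bits


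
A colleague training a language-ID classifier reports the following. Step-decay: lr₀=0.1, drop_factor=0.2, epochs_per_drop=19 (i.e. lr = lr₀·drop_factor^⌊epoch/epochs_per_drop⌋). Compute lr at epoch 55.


n_drops = ⌊55/19⌋ = 2
lr = 0.1·0.2^2 = 0.1·0.04 = 0.004

0.004


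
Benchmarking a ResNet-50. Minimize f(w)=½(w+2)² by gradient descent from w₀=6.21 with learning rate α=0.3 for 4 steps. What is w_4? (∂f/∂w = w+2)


step 1: grad = 6.21+2 = 8.21; w = 6.21 - 0.3·(8.21) = 3.747
step 2: grad = 3.747+2 = 5.747; w = 3.747 - 0.3·(5.747) = 2.0229
step 3: grad = 2.0229+2 = 4.0229; w = 2.0229 - 0.3·(4.0229) = 0.81603
step 4: grad = 0.81603+2 = 2.81603; w = 0.81603 - 0.3·(2.81603) = -0.028779

-0.028779


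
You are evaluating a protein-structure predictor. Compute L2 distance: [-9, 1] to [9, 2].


d = √((-9-9)² + (1-2)²)
  = √(324 + 1)
  = √325 = 18.0278

18.0278


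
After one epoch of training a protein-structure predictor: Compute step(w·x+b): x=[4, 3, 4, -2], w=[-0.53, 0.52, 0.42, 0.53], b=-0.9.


z = (4)·(-0.53) + (3)·(0.52) + (4)·(0.42) + (-2)·(0.53) - 0.9
  = -0.84
step(z) = 0 (z<0)

0


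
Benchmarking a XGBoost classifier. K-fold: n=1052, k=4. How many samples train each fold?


Fold size = 1052/4 = 263
Training per fold = 1052 - 263 = 789

789


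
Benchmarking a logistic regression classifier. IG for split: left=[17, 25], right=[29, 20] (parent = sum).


Parent = [46, 45], H_parent = 0.9999
H_left = 0.9737 (n=42), H_right = 0.9755 (n=49)
H_children = (42/91)·0.9737 + (49/91)·0.9755 = 0.9747
IG = 0.9999 - 0.9747 = 0.0252

0.0252


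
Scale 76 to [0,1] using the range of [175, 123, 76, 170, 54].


min=54, max=175
(76-54)/(175-54) = 22/121 = 0.1818

0.1818


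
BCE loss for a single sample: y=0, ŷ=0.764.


BCE = -[y·ln(p) + (1-y)·ln(1-p)]
= -0 - 1·ln(1-0.764)
= -ln(0.236) = 1.4439

1.4439


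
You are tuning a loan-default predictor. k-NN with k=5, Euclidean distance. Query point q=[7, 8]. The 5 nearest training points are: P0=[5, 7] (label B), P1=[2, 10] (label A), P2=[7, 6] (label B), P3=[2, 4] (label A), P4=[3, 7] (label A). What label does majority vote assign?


d(q,P0) = 2.2361  (label B)
d(q,P1) = 5.3852  (label A)
d(q,P2) = 2.0  (label B)
d(q,P3) = 6.4031  (label A)
d(q,P4) = 4.1231  (label A)
Votes: A=3, B=2
Majority → A

A


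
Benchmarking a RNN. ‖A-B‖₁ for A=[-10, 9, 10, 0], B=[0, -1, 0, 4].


d = |-10-0| + |9+ 1| + |10-0| + |0-4|
  = 10 + 10 + 10 + 4
  = 34

34


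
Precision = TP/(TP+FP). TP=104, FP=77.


Precision = TP/(TP+FP)
= 104/(104+77)
= 104/181 = 57.46%

57.46%


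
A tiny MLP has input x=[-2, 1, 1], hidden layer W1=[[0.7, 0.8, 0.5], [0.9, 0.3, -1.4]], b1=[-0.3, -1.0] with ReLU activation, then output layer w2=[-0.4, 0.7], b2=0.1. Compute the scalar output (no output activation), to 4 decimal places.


z1[0] = (0.7)·(-2) + (0.8)·(1) + (0.5)·(1) - 0.3 = -0.4
z1[1] = (0.9)·(-2) + (0.3)·(1) + (-1.4)·(1) - 1.0 = -3.9
h = ReLU(z1) = [0.0, 0.0]
output = (-0.4)·(0.0) + (0.7)·(0.0) + 0.1 = 0.1

0.1


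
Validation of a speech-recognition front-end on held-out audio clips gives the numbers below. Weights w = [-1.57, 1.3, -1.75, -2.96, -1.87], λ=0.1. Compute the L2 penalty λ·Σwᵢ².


‖w‖₂² = (-1.57)² + (1.3)² + (-1.75)² + (-2.96)² + (-1.87)²
     = 2.4649 + 1.69 + 3.0625 + 8.7616 + 3.4969
     = 19.4759
λ·‖w‖₂² = 0.1·19.4759 = 1.94759

1.94759


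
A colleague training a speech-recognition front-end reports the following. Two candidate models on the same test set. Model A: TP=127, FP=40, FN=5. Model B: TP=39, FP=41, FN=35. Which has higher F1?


Model A: P=127/167=0.7605, R=127/132=0.9621, F1=2PR/(P+R)=2TP/(2TP+FP+FN)=254/299=0.8495
Model B: P=39/80=0.4875, R=39/74=0.527, F1=2PR/(P+R)=2TP/(2TP+FP+FN)=78/154=0.5065
0.8495 > 0.5065 → Model A

Model A


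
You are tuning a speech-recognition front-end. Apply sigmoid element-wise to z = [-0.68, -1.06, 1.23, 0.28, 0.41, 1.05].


σ(-0.68) = 1/(1+e^0.68) = 0.3363
σ(-1.06) = 1/(1+e^1.06) = 0.2573
σ(1.23) = 1/(1+e^-1.23) = 0.7738
σ(0.28) = 1/(1+e^-0.28) = 0.5695
σ(0.41) = 1/(1+e^-0.41) = 0.6011
σ(1.05) = 1/(1+e^-1.05) = 0.7408
result = [0.3363, 0.2573, 0.7738, 0.5695, 0.6011, 0.7408]

[0.3363, 0.2573, 0.7738, 0.5695, 0.6011, 0.7408]


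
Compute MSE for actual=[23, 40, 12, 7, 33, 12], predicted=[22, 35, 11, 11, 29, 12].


Squared errors: (23-22)²=1, (40-35)²=25, (12-11)²=1, (7-11)²=16, (33-29)²=16, (12-12)²=0
Sum = 59
MSE = 59/6 = 59/6

59/6


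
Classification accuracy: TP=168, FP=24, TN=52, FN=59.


Accuracy = (TP+TN)/(TP+TN+FP+FN)
= (168+52)/(303)
= 220/303 = 72.61%

72.61%


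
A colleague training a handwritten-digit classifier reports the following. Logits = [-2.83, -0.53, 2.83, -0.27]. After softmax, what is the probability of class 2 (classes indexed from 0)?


Exponentials: e^-2.83=0.059, e^-0.53=0.5886, e^2.83=16.9455, e^-0.27=0.7634
Sum = 18.3565
Softmax = [0.0032, 0.0321, 0.9231, 0.0416]
p[2] = 16.9455/18.3565 = 0.9231

0.9231


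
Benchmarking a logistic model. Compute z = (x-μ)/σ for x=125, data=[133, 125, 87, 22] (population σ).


μ = 91.75, σ = 43.8599
z = (125 - 91.75)/43.8599 = 0.7581

0.7581


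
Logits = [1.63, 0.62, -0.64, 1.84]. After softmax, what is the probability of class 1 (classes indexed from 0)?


Exponentials: e^1.63=5.1039, e^0.62=1.8589, e^-0.64=0.5273, e^1.84=6.2965
Sum = 13.7866
Softmax = [0.3702, 0.1348, 0.0382, 0.4567]
p[1] = 1.8589/13.7866 = 0.1348

0.1348


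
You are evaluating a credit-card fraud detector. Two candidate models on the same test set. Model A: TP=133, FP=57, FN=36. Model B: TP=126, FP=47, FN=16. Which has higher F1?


Model A: P=133/190=0.7, R=133/169=0.787, F1=2PR/(P+R)=2TP/(2TP+FP+FN)=266/359=0.7409
Model B: P=126/173=0.7283, R=126/142=0.8873, F1=2PR/(P+R)=2TP/(2TP+FP+FN)=252/315=0.8
0.7409 < 0.8 → Model B

Model B


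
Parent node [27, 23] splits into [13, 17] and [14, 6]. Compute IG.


Parent = [27, 23], H_parent = 0.9954
H_left = 0.9871 (n=30), H_right = 0.8813 (n=20)
H_children = (30/50)·0.9871 + (20/50)·0.8813 = 0.9448
IG = 0.9954 - 0.9448 = 0.0506

0.0506
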